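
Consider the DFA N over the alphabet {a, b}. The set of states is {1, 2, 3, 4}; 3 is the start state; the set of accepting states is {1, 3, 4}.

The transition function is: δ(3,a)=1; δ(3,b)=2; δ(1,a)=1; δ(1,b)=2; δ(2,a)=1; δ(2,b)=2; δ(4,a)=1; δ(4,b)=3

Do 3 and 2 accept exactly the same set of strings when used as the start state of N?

States {4} cannot be reached from the start state, so discard them.
Initial partition by acceptance: {1,3} | {2}.
Stable partition: {1,3} | {2} — 2 equivalence classes.
3 and 2 end up in different blocks, so they are distinguishable. For instance, the string 'ε' is accepted from only 3.

No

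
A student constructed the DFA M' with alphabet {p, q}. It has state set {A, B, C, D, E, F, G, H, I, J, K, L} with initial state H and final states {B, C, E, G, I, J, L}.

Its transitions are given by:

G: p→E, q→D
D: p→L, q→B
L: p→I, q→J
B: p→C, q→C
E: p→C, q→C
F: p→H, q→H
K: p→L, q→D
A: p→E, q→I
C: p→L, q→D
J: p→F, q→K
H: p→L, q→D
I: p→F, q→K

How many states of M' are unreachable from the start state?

BFS from H reaches {B, C, D, F, H, I, J, K, L}; the 3 state(s) A, E, G are never visited.

3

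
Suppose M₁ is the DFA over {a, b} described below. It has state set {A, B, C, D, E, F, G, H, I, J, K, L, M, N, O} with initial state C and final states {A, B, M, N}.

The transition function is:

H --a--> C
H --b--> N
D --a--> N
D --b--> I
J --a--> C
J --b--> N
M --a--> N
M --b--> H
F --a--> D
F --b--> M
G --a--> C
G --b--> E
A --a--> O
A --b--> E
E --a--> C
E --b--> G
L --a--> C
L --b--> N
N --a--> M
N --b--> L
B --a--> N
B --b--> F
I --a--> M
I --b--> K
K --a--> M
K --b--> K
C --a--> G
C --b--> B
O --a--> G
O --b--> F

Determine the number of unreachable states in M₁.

3

Starting at C and following transitions, the reachable set is {B, C, D, E, F, G, H, I, K, L, M, N}. That leaves A, J, O unreachable — 3 in total.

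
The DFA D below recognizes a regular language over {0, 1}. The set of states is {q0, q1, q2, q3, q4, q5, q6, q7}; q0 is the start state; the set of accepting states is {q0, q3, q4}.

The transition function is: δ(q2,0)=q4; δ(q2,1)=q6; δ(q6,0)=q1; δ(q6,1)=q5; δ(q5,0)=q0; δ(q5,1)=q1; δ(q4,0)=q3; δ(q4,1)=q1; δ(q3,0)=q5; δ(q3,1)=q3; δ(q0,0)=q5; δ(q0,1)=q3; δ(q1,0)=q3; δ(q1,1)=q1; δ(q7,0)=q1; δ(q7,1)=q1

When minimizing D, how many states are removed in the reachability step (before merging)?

Starting at q0 and following transitions, the reachable set is {q0, q1, q3, q5}. That leaves q2, q4, q6, q7 unreachable — 4 in total.

4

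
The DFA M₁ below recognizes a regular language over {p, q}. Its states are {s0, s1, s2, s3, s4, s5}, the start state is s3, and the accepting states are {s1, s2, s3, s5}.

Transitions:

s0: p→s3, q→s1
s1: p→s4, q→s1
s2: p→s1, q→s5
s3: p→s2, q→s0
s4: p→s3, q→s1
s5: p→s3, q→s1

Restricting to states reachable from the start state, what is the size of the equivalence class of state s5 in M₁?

All states are reachable from the start state.
Initial partition by acceptance: {s1,s2,s3,s5} | {s0,s4}.
Refine {s1,s2,s3,s5} on symbol p: members go to different blocks, giving {s2,s3,s5} and {s1}.
Refine {s2,s3,s5} on symbol p: members go to different blocks, giving {s3,s5} and {s2}.
On input p, block {s3,s5} splits into {s3} and {s5}.
Stable partition: {s3} | {s0,s4} | {s1} | {s2} | {s5} — 5 equivalence classes.
The equivalence class containing s5 is {s5}, of size 1.

1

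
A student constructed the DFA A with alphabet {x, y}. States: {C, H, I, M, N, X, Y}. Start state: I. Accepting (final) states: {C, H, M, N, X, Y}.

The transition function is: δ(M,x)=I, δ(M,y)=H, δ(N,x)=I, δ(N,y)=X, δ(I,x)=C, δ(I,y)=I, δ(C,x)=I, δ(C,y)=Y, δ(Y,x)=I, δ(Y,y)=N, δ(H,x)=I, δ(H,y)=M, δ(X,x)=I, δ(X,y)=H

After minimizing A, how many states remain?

Every state is reachable, so we keep all 7.
Initial partition by acceptance: {C,H,M,N,X,Y} | {I}.
No further refinement is possible. Final partition (2 blocks): {C,H,M,N,X,Y} | {I}.

2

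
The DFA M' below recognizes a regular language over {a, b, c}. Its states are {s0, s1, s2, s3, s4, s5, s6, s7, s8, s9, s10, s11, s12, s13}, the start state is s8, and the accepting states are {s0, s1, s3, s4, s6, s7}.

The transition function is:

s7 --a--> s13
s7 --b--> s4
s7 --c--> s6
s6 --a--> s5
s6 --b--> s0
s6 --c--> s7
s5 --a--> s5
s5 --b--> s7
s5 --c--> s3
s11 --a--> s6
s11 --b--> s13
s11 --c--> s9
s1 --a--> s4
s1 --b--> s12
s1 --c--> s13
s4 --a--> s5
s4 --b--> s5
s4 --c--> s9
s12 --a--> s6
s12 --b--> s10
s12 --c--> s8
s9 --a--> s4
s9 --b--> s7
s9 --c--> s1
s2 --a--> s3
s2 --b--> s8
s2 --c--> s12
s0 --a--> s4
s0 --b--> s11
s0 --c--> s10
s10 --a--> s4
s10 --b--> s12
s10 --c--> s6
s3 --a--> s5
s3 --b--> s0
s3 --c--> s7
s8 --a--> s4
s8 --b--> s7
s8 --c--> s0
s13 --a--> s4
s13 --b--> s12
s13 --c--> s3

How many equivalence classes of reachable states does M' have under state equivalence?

8

Reachable states from the start: {s0,s1,s3,s4,s5,s6,s7,s8,s9,s10,s11,s12,s13}. Unreachable: {s2} — drop them.
Start with accepting vs non-accepting: {s0,s1,s3,s4,s6,s7} | {s5,s8,s9,s10,s11,s12,s13}.
Refine {s0,s1,s3,s4,s6,s7} on symbol a: members go to different blocks, giving {s3,s4,s6,s7} and {s0,s1}.
On input b, block {s3,s4,s6,s7} splits into {s3,s6} and {s4} and {s7}.
On input a, block {s5,s8,s9,s10,s11,s12,s13} splits into {s8,s9,s10,s13} and {s11,s12} and {s5}.
Refine {s8,s9,s10,s13} on symbol b: members go to different blocks, giving {s8,s9} and {s10,s13}.
No further refinement is possible. Final partition (8 blocks): {s3,s6} | {s8,s9} | {s0,s1} | {s4} | {s7} | {s11,s12} | {s5} | {s10,s13}.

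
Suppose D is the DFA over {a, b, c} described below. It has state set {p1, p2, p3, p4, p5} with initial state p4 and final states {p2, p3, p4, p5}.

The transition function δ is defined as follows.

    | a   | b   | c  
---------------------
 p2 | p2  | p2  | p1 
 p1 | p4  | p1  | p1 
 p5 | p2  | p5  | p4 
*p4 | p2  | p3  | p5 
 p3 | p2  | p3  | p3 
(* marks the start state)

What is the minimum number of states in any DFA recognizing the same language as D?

P0 = {p2,p3,p4,p5} | {p1}.
Split {p2,p3,p4,p5} by δ(·,c) → {p3,p4,p5} and {p2}.
The partition is now stable with 3 blocks: {p3,p4,p5} | {p1} | {p2}.

3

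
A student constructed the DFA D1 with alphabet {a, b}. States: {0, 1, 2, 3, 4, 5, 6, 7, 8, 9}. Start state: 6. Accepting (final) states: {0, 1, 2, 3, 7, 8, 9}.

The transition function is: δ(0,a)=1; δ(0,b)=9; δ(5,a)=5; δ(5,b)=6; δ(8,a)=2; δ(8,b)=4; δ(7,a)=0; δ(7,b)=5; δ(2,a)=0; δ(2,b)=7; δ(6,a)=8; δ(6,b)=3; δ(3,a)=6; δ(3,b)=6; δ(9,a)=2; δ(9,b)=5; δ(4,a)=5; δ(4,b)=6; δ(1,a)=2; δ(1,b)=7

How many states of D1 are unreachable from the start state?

Every one of the 10 states is reachable from 6.

0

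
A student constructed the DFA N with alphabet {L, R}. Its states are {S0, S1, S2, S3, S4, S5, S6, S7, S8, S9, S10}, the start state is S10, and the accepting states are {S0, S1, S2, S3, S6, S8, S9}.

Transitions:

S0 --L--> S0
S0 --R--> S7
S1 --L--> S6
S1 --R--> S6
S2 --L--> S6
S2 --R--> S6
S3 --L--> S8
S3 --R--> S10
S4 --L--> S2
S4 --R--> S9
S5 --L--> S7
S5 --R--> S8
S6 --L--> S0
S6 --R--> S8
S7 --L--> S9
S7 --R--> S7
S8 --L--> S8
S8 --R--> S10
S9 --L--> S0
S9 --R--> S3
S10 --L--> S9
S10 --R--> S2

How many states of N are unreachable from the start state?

BFS from S10 reaches {S0, S2, S3, S6, S7, S8, S9, S10}; the 3 state(s) S1, S4, S5 are never visited.

3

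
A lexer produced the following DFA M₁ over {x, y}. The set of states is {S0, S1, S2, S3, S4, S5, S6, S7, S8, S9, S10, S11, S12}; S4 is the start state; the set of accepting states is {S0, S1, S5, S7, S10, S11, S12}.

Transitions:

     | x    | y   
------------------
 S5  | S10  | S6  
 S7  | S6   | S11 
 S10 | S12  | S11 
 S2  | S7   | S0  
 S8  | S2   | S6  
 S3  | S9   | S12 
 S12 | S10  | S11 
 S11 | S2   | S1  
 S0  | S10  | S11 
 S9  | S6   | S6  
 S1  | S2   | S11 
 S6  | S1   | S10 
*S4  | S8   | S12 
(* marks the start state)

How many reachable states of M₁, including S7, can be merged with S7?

3

States {S3,S5,S9} cannot be reached from the start state, so discard them.
P0 = {S0,S1,S7,S10,S11,S12} | {S2,S4,S6,S8}.
On input x, block {S0,S1,S7,S10,S11,S12} splits into {S0,S10,S12} and {S1,S7,S11}.
Split {S2,S4,S6,S8} by δ(·,x) → {S2,S6} and {S4,S8}.
Split {S4,S8} by δ(·,x) → {S4} and {S8}.
Stable partition: {S0,S10,S12} | {S2,S6} | {S1,S7,S11} | {S4} | {S8} — 5 equivalence classes.
State S7 belongs to the block {S1,S7,S11}, which has 3 states.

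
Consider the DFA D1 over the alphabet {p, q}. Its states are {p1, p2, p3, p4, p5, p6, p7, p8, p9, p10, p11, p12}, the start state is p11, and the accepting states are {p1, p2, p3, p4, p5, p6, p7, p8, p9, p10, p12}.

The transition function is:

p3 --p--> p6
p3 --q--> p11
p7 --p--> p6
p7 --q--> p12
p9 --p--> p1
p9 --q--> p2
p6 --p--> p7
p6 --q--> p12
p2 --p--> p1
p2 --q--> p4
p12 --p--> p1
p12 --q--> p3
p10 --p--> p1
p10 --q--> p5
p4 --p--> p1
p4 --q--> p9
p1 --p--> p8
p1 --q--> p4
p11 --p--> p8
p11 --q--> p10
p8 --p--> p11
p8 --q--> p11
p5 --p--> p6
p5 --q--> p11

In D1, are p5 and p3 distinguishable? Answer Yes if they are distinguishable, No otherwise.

No

Start with accepting vs non-accepting: {p1,p2,p3,p4,p5,p6,p7,p8,p9,p10,p12} | {p11}.
On input p, block {p1,p2,p3,p4,p5,p6,p7,p8,p9,p10,p12} splits into {p1,p2,p3,p4,p5,p6,p7,p9,p10,p12} and {p8}.
Split {p1,p2,p3,p4,p5,p6,p7,p9,p10,p12} by δ(·,p) → {p2,p3,p4,p5,p6,p7,p9,p10,p12} and {p1}.
Refine {p2,p3,p4,p5,p6,p7,p9,p10,p12} on symbol p: members go to different blocks, giving {p2,p4,p9,p10,p12} and {p3,p5,p6,p7}.
On input q, block {p2,p4,p9,p10,p12} splits into {p2,p4,p9} and {p10,p12}.
Refine {p3,p5,p6,p7} on symbol q: members go to different blocks, giving {p3,p5} and {p6,p7}.
The partition is now stable with 7 blocks: {p2,p4,p9} | {p11} | {p8} | {p1} | {p3,p5} | {p10,p12} | {p6,p7}.
p5 and p3 lie in the same block of the stable partition, so they are equivalent — no string distinguishes them.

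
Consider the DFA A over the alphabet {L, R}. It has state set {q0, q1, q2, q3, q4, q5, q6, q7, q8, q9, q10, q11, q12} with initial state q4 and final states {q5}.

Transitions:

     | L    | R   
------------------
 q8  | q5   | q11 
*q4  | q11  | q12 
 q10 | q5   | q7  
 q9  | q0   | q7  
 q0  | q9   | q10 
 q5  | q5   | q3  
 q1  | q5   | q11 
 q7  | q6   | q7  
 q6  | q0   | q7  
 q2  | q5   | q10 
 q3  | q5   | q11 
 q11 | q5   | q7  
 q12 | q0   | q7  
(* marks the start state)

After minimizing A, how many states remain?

First remove the unreachable states {q1,q2,q8}; 10 states remain.
Initial partition by acceptance: {q5} | {q0,q3,q4,q6,q7,q9,q10,q11,q12}.
Refine {q0,q3,q4,q6,q7,q9,q10,q11,q12} on symbol L: members go to different blocks, giving {q0,q4,q6,q7,q9,q12} and {q3,q10,q11}.
On input L, block {q0,q4,q6,q7,q9,q12} splits into {q0,q6,q7,q9,q12} and {q4}.
On input R, block {q0,q6,q7,q9,q12} splits into {q6,q7,q9,q12} and {q0}.
Refine {q6,q7,q9,q12} on symbol L: members go to different blocks, giving {q6,q9,q12} and {q7}.
Split {q3,q10,q11} by δ(·,R) → {q10,q11} and {q3}.
The partition is now stable with 7 blocks: {q5} | {q6,q9,q12} | {q10,q11} | {q4} | {q0} | {q7} | {q3}.

7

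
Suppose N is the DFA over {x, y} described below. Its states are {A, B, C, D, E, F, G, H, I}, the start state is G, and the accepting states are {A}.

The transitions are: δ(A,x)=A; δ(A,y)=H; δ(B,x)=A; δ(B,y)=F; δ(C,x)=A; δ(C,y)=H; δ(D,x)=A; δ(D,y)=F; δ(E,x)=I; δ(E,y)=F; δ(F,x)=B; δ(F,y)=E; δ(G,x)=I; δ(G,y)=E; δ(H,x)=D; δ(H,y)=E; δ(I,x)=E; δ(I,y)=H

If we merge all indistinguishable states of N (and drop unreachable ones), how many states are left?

First remove the unreachable states {C}; 8 states remain.
Start with accepting vs non-accepting: {A} | {B,D,E,F,G,H,I}.
On input x, block {B,D,E,F,G,H,I} splits into {E,F,G,H,I} and {B,D}.
Refine {E,F,G,H,I} on symbol x: members go to different blocks, giving {E,G,I} and {F,H}.
Refine {E,G,I} on symbol y: members go to different blocks, giving {E,I} and {G}.
No further refinement is possible. Final partition (5 blocks): {A} | {E,I} | {B,D} | {F,H} | {G}.

5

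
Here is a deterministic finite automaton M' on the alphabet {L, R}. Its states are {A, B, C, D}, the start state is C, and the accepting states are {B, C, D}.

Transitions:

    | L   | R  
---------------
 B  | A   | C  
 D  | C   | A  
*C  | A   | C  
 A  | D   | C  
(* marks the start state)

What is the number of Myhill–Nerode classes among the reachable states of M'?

States {B} cannot be reached from the start state, so discard them.
Initial partition by acceptance: {C,D} | {A}.
On input L, block {C,D} splits into {C} and {D}.
No further refinement is possible. Final partition (3 blocks): {C} | {A} | {D}.

3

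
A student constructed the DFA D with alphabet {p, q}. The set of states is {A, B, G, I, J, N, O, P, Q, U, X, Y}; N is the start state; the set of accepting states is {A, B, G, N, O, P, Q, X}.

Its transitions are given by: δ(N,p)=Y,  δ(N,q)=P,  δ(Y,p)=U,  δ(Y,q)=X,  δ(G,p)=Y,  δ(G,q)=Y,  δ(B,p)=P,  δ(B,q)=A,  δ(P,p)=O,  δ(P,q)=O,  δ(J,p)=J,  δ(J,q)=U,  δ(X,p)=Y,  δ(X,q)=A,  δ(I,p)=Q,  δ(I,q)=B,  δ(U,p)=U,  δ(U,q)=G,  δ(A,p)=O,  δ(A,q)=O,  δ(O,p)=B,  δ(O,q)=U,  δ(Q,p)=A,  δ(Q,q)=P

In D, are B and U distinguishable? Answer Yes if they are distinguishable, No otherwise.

Yes

Reachable states from the start: {A,B,G,N,O,P,U,X,Y}. Unreachable: {I,J,Q} — drop them.
Start with accepting vs non-accepting: {A,B,G,N,O,P,X} | {U,Y}.
On input p, block {A,B,G,N,O,P,X} splits into {A,B,O,P} and {G,N,X}.
Refine {A,B,O,P} on symbol q: members go to different blocks, giving {A,B,P} and {O}.
Split {A,B,P} by δ(·,p) → {A,P} and {B}.
Split {G,N,X} by δ(·,q) → {N,X} and {G}.
Refine {U,Y} on symbol q: members go to different blocks, giving {Y} and {U}.
Stable partition: {A,P} | {Y} | {N,X} | {O} | {B} | {G} | {U} — 7 equivalence classes.
B and U end up in different blocks, so they are distinguishable. For instance, the string 'ε' is accepted from only B.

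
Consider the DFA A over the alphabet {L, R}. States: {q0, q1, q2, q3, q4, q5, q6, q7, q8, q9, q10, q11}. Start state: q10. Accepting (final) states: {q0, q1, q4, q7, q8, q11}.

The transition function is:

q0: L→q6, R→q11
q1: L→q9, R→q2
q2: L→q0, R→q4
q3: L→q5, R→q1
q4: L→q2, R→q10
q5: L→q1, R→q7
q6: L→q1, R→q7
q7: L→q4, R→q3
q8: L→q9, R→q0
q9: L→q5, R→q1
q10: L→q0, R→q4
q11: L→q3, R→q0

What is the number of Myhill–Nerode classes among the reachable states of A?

8

States {q8} cannot be reached from the start state, so discard them.
P0 = {q0,q1,q4,q7,q11} | {q2,q3,q5,q6,q9,q10}.
Split {q0,q1,q4,q7,q11} by δ(·,L) → {q0,q1,q4,q11} and {q7}.
On input R, block {q0,q1,q4,q11} splits into {q0,q11} and {q1,q4}.
Refine {q2,q3,q5,q6,q9,q10} on symbol L: members go to different blocks, giving {q2,q10} and {q3,q9} and {q5,q6}.
On input L, block {q0,q11} splits into {q0} and {q11}.
Split {q1,q4} by δ(·,L) → {q1} and {q4}.
Stable partition: {q0} | {q2,q10} | {q7} | {q1} | {q3,q9} | {q5,q6} | {q11} | {q4} — 8 equivalence classes.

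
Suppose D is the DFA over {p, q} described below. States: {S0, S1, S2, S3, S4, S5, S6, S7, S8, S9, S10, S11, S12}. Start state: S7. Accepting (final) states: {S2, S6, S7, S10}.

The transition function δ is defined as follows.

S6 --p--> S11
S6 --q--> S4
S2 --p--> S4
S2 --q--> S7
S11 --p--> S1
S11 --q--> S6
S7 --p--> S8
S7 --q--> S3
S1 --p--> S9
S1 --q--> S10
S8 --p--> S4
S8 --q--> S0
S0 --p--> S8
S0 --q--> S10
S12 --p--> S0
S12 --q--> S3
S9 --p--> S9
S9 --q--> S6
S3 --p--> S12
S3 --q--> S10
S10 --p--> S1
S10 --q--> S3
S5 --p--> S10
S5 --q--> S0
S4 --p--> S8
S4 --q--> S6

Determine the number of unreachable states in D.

2

No path from S7 leads to S2, S5; the other 11 states are all reachable.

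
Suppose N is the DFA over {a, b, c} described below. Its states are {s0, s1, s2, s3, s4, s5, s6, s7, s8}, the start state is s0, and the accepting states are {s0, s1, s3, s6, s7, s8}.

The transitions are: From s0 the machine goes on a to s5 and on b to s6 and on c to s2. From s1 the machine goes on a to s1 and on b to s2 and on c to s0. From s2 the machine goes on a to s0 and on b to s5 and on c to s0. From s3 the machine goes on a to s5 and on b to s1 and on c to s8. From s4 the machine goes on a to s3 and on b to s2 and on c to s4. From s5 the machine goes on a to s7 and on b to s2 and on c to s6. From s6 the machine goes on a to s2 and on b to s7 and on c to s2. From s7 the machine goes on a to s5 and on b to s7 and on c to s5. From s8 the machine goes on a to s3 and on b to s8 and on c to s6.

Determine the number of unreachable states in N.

4

Starting at s0 and following transitions, the reachable set is {s0, s2, s5, s6, s7}. That leaves s1, s3, s4, s8 unreachable — 4 in total.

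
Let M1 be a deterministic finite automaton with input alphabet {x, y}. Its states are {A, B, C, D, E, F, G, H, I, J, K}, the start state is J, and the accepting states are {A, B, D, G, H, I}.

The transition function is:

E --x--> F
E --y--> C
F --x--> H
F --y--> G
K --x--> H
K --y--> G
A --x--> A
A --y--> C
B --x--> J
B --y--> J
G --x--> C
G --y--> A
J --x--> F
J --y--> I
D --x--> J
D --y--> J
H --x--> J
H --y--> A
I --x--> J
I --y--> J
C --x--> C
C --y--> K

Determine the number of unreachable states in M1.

BFS from J reaches {A, C, F, G, H, I, J, K}; the 3 state(s) B, D, E are never visited.

3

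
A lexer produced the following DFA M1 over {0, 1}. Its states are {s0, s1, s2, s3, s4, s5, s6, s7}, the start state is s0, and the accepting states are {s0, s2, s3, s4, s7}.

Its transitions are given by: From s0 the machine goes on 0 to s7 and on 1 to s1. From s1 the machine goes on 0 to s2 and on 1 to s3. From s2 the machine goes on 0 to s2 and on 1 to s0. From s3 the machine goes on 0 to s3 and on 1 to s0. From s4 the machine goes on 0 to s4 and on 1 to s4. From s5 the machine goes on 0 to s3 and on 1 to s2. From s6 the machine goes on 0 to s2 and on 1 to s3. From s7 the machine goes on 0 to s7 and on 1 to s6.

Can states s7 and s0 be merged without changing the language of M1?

Reachable states from the start: {s0,s1,s2,s3,s6,s7}. Unreachable: {s4,s5} — drop them.
Initial partition by acceptance: {s0,s2,s3,s7} | {s1,s6}.
On input 1, block {s0,s2,s3,s7} splits into {s0,s7} and {s2,s3}.
The partition is now stable with 3 blocks: {s0,s7} | {s1,s6} | {s2,s3}.
s7 and s0 lie in the same block of the stable partition, so they are equivalent — no string distinguishes them.

Yes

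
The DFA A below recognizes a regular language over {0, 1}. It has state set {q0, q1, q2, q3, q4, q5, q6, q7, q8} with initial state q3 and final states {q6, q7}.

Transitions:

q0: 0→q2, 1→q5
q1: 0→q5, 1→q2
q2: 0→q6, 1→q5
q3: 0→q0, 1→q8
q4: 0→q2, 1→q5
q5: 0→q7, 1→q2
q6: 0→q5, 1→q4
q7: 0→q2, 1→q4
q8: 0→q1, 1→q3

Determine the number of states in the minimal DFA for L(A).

Every state is reachable, so we keep all 9.
Initial partition by acceptance: {q6,q7} | {q0,q1,q2,q3,q4,q5,q8}.
On input 0, block {q0,q1,q2,q3,q4,q5,q8} splits into {q0,q1,q3,q4,q8} and {q2,q5}.
Split {q0,q1,q3,q4,q8} by δ(·,0) → {q0,q1,q4} and {q3,q8}.
No further refinement is possible. Final partition (4 blocks): {q6,q7} | {q0,q1,q4} | {q2,q5} | {q3,q8}.

4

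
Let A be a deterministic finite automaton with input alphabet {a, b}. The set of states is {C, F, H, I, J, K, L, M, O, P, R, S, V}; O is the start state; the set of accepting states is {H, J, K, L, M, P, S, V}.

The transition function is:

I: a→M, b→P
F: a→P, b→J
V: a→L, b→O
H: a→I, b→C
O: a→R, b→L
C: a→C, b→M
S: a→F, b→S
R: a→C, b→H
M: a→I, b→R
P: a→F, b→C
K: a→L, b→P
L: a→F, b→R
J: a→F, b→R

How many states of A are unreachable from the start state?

3

No path from O leads to K, S, V; the other 10 states are all reachable.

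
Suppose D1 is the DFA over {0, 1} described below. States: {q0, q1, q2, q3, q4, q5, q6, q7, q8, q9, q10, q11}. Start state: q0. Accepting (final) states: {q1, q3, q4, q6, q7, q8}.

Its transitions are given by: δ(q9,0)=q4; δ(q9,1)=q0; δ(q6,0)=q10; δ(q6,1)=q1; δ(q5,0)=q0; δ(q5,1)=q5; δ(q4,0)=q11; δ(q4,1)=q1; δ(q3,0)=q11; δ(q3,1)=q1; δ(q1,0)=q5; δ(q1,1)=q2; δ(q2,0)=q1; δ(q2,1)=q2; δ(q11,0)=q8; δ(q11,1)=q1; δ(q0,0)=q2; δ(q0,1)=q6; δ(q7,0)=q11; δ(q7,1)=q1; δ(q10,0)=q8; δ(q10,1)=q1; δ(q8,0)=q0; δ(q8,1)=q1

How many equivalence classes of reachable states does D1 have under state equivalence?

7

First remove the unreachable states {q3,q4,q7,q9,q11}; 7 states remain.
P0 = {q1,q6,q8} | {q0,q2,q5,q10}.
On input 1, block {q1,q6,q8} splits into {q6,q8} and {q1}.
Split {q0,q2,q5,q10} by δ(·,0) → {q0,q5} and {q2} and {q10}.
Refine {q6,q8} on symbol 0: members go to different blocks, giving {q6} and {q8}.
Split {q0,q5} by δ(·,0) → {q0} and {q5}.
No further refinement is possible. Final partition (7 blocks): {q6} | {q0} | {q1} | {q2} | {q10} | {q8} | {q5}.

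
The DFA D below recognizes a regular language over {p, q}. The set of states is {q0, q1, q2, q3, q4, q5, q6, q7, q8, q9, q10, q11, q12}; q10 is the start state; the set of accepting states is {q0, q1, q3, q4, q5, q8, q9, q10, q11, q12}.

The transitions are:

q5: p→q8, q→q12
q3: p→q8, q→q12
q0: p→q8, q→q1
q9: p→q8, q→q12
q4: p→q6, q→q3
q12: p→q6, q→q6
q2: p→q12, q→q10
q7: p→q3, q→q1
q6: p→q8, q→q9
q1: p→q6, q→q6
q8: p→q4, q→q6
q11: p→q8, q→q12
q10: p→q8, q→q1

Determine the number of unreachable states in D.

5

BFS from q10 reaches {q1, q3, q4, q6, q8, q9, q10, q12}; the 5 state(s) q0, q2, q5, q7, q11 are never visited.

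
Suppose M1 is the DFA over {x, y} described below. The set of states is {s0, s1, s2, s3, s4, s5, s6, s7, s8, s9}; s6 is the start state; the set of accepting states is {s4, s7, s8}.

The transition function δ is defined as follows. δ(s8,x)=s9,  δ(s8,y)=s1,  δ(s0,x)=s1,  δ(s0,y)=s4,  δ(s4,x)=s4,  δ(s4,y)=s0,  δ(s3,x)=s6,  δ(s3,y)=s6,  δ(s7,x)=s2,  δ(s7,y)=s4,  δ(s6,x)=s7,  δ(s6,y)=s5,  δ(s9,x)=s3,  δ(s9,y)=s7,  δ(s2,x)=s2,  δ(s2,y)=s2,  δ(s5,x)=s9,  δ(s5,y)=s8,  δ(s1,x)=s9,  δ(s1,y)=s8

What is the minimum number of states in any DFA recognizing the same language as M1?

All states are reachable from the start state.
P0 = {s4,s7,s8} | {s0,s1,s2,s3,s5,s6,s9}.
Split {s4,s7,s8} by δ(·,x) → {s7,s8} and {s4}.
On input y, block {s7,s8} splits into {s7} and {s8}.
On input x, block {s0,s1,s2,s3,s5,s6,s9} splits into {s0,s1,s2,s3,s5,s9} and {s6}.
Split {s0,s1,s2,s3,s5,s9} by δ(·,x) → {s0,s1,s2,s5,s9} and {s3}.
On input x, block {s0,s1,s2,s5,s9} splits into {s0,s1,s2,s5} and {s9}.
Refine {s0,s1,s2,s5} on symbol x: members go to different blocks, giving {s0,s2} and {s1,s5}.
On input x, block {s0,s2} splits into {s0} and {s2}.
The partition is now stable with 9 blocks: {s7} | {s0} | {s4} | {s8} | {s6} | {s3} | {s9} | {s1,s5} | {s2}.

9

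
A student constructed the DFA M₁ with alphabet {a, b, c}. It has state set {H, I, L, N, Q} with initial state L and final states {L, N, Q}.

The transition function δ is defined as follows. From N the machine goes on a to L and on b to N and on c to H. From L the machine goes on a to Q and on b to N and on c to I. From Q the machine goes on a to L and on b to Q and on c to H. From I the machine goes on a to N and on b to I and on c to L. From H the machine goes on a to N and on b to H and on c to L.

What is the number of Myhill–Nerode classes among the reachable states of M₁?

2

P0 = {L,N,Q} | {H,I}.
Stable partition: {L,N,Q} | {H,I} — 2 equivalence classes.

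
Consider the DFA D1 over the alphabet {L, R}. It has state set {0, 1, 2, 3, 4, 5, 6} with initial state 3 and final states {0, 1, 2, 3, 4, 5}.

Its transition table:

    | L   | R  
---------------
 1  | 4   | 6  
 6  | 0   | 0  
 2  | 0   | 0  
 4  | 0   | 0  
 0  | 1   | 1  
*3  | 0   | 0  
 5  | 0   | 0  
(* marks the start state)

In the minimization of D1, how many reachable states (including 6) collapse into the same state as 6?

1

Reachable states from the start: {0,1,3,4,6}. Unreachable: {2,5} — drop them.
Start with accepting vs non-accepting: {0,1,3,4} | {6}.
On input R, block {0,1,3,4} splits into {0,3,4} and {1}.
On input L, block {0,3,4} splits into {3,4} and {0}.
The partition is now stable with 4 blocks: {3,4} | {6} | {1} | {0}.
The equivalence class containing 6 is {6}, of size 1.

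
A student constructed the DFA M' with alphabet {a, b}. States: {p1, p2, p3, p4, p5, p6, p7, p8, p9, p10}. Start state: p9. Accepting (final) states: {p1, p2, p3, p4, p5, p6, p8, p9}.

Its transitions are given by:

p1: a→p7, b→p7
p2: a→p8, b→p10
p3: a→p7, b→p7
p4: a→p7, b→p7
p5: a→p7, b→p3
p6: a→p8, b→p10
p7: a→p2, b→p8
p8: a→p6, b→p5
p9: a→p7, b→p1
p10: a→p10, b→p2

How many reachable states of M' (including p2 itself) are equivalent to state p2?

Reachable states from the start: {p1,p2,p3,p5,p6,p7,p8,p9,p10}. Unreachable: {p4} — drop them.
Start with accepting vs non-accepting: {p1,p2,p3,p5,p6,p8,p9} | {p7,p10}.
Split {p1,p2,p3,p5,p6,p8,p9} by δ(·,a) → {p1,p3,p5,p9} and {p2,p6,p8}.
Refine {p1,p3,p5,p9} on symbol b: members go to different blocks, giving {p1,p3} and {p5,p9}.
Split {p7,p10} by δ(·,a) → {p7} and {p10}.
Refine {p2,p6,p8} on symbol b: members go to different blocks, giving {p2,p6} and {p8}.
No further refinement is possible. Final partition (6 blocks): {p1,p3} | {p7} | {p2,p6} | {p5,p9} | {p10} | {p8}.
The equivalence class containing p2 is {p2,p6}, of size 2.

2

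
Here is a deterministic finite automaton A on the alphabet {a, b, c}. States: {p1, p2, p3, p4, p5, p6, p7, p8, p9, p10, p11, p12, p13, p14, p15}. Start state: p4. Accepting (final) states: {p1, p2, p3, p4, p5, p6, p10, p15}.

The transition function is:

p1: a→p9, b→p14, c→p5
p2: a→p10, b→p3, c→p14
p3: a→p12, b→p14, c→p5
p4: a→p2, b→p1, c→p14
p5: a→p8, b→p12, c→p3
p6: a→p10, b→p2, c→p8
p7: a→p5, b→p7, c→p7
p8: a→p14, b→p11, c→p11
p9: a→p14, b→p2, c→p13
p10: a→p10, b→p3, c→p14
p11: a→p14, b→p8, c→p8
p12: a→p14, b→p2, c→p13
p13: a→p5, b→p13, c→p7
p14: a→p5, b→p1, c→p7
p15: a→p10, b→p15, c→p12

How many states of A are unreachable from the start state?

No path from p4 leads to p6, p15; the other 13 states are all reachable.

2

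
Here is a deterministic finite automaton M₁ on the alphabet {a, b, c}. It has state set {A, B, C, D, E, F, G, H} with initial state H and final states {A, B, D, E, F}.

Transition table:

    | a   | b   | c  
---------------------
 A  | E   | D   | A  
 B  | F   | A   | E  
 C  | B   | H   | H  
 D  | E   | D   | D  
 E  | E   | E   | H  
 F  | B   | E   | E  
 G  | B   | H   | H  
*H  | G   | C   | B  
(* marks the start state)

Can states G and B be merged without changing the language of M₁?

No

All states are reachable from the start state.
P0 = {A,B,D,E,F} | {C,G,H}.
Split {A,B,D,E,F} by δ(·,c) → {A,B,D,F} and {E}.
Split {A,B,D,F} by δ(·,a) → {A,D} and {B,F}.
Split {C,G,H} by δ(·,a) → {C,G} and {H}.
Refine {B,F} on symbol b: members go to different blocks, giving {B} and {F}.
No further refinement is possible. Final partition (6 blocks): {A,D} | {C,G} | {E} | {B} | {H} | {F}.
G and B end up in different blocks, so they are distinguishable. For instance, the string 'ε' is accepted from only B.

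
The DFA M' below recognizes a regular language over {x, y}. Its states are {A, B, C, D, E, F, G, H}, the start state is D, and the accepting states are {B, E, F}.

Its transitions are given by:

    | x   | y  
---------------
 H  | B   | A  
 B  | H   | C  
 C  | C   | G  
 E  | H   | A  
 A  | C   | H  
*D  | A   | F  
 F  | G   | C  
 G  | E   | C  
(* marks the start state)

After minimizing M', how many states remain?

Initial partition by acceptance: {B,E,F} | {A,C,D,G,H}.
Refine {A,C,D,G,H} on symbol x: members go to different blocks, giving {A,C,D} and {G,H}.
On input y, block {A,C,D} splits into {A,C} and {D}.
No further refinement is possible. Final partition (4 blocks): {B,E,F} | {A,C} | {G,H} | {D}.

4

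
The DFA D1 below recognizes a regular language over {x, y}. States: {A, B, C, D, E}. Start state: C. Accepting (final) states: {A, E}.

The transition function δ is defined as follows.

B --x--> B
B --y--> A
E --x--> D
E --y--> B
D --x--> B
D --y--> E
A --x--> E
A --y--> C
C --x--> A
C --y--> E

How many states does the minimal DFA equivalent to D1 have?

Start with accepting vs non-accepting: {A,E} | {B,C,D}.
Split {A,E} by δ(·,x) → {A} and {E}.
Refine {B,C,D} on symbol x: members go to different blocks, giving {B,D} and {C}.
Refine {B,D} on symbol y: members go to different blocks, giving {B} and {D}.
Stable partition: {A} | {B} | {E} | {C} | {D} — 5 equivalence classes.

5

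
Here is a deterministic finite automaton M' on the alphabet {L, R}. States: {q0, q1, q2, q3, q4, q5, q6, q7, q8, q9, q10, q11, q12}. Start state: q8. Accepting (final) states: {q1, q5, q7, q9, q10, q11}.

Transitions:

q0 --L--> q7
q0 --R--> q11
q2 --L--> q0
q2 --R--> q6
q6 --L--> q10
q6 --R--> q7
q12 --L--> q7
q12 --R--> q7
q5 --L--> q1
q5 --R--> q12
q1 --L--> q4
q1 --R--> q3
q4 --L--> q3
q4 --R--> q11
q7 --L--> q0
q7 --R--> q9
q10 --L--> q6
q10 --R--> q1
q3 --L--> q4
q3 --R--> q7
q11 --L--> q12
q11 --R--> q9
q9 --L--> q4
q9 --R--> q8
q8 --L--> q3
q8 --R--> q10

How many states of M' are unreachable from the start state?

No path from q8 leads to q2, q5; the other 11 states are all reachable.

2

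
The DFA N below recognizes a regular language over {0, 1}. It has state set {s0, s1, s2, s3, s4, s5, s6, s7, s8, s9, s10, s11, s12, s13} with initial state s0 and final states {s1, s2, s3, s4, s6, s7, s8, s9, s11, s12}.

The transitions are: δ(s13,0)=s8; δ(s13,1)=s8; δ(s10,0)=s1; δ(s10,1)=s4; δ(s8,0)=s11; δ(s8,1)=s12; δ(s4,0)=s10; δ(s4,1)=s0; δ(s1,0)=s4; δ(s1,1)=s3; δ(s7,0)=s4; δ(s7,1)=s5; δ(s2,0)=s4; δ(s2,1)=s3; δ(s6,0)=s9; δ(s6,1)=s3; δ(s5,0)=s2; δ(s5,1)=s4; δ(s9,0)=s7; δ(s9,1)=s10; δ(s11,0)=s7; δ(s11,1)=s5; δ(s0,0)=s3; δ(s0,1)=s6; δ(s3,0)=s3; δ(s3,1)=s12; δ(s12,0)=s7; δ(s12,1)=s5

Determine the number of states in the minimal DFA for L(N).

First remove the unreachable states {s8,s11,s13}; 11 states remain.
P0 = {s1,s2,s3,s4,s6,s7,s9,s12} | {s0,s5,s10}.
On input 0, block {s1,s2,s3,s4,s6,s7,s9,s12} splits into {s1,s2,s3,s6,s7,s9,s12} and {s4}.
On input 0, block {s1,s2,s3,s6,s7,s9,s12} splits into {s3,s6,s9,s12} and {s1,s2,s7}.
On input 0, block {s3,s6,s9,s12} splits into {s3,s6} and {s9,s12}.
On input 0, block {s3,s6} splits into {s3} and {s6}.
Split {s0,s5,s10} by δ(·,0) → {s5,s10} and {s0}.
Split {s1,s2,s7} by δ(·,1) → {s1,s2} and {s7}.
Stable partition: {s3} | {s5,s10} | {s4} | {s1,s2} | {s9,s12} | {s6} | {s0} | {s7} — 8 equivalence classes.

8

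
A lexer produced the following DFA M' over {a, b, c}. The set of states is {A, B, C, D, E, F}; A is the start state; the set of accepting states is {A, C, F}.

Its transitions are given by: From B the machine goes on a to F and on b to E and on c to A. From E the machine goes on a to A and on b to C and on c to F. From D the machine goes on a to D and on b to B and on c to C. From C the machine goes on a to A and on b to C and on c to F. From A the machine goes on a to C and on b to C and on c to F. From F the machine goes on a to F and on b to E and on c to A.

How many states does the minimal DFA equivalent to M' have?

States {B,D} cannot be reached from the start state, so discard them.
P0 = {A,C,F} | {E}.
Refine {A,C,F} on symbol b: members go to different blocks, giving {A,C} and {F}.
Stable partition: {A,C} | {E} | {F} — 3 equivalence classes.

3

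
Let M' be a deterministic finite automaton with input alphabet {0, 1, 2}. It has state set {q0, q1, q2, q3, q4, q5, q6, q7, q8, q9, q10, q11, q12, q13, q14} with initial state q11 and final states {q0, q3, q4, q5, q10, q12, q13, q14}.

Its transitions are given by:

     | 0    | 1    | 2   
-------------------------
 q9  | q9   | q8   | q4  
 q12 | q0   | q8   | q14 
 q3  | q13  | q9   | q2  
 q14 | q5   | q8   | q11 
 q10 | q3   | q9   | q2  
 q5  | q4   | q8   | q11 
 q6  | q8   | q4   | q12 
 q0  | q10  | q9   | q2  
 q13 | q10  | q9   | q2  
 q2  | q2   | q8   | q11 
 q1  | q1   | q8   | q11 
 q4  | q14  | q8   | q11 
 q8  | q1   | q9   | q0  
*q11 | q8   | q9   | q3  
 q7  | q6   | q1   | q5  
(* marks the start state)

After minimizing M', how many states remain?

States {q6,q7,q12} cannot be reached from the start state, so discard them.
P0 = {q0,q3,q4,q5,q10,q13,q14} | {q1,q2,q8,q9,q11}.
On input 2, block {q1,q2,q8,q9,q11} splits into {q8,q9,q11} and {q1,q2}.
Refine {q0,q3,q4,q5,q10,q13,q14} on symbol 2: members go to different blocks, giving {q0,q3,q10,q13} and {q4,q5,q14}.
Split {q8,q9,q11} by δ(·,0) → {q9,q11} and {q8}.
On input 0, block {q9,q11} splits into {q9} and {q11}.
The partition is now stable with 6 blocks: {q0,q3,q10,q13} | {q9} | {q1,q2} | {q4,q5,q14} | {q8} | {q11}.

6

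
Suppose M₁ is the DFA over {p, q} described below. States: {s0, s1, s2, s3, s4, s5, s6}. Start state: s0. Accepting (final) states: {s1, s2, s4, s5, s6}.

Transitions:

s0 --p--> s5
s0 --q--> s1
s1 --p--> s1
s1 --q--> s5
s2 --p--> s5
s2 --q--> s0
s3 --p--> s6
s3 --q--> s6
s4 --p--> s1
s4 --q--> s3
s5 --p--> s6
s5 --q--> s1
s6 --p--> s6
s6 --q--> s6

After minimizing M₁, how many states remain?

Reachable states from the start: {s0,s1,s5,s6}. Unreachable: {s2,s3,s4} — drop them.
P0 = {s1,s5,s6} | {s0}.
Stable partition: {s1,s5,s6} | {s0} — 2 equivalence classes.

2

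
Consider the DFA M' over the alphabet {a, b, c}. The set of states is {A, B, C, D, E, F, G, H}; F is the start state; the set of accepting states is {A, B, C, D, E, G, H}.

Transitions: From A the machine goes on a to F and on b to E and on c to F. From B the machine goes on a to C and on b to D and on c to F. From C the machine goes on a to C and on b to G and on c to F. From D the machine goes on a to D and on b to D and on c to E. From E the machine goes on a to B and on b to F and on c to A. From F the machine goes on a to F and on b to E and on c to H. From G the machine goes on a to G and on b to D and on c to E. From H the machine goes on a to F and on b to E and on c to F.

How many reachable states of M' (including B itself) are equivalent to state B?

2

Every state is reachable, so we keep all 8.
Initial partition by acceptance: {A,B,C,D,E,G,H} | {F}.
Split {A,B,C,D,E,G,H} by δ(·,a) → {B,C,D,E,G} and {A,H}.
Split {B,C,D,E,G} by δ(·,b) → {B,C,D,G} and {E}.
Split {B,C,D,G} by δ(·,c) → {B,C} and {D,G}.
No further refinement is possible. Final partition (5 blocks): {B,C} | {F} | {A,H} | {E} | {D,G}.
The equivalence class containing B is {B,C}, of size 2.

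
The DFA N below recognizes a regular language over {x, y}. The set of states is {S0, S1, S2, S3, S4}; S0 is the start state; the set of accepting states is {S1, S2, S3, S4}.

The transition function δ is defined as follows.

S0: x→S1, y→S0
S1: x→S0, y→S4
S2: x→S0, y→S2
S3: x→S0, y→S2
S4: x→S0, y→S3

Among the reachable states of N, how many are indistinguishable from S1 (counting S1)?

All states are reachable from the start state.
Start with accepting vs non-accepting: {S1,S2,S3,S4} | {S0}.
The partition is now stable with 2 blocks: {S1,S2,S3,S4} | {S0}.
State S1 belongs to the block {S1,S2,S3,S4}, which has 4 states.

4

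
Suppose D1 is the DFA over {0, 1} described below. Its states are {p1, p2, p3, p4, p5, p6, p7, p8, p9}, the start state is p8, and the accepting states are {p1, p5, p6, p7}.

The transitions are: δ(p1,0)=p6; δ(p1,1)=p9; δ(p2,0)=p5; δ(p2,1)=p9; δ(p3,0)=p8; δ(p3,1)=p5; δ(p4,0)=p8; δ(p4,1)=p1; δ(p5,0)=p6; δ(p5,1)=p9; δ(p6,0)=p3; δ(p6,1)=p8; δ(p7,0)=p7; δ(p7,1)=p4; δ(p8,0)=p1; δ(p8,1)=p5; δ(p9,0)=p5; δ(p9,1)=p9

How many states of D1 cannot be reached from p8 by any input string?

Starting at p8 and following transitions, the reachable set is {p1, p3, p5, p6, p8, p9}. That leaves p2, p4, p7 unreachable — 3 in total.

3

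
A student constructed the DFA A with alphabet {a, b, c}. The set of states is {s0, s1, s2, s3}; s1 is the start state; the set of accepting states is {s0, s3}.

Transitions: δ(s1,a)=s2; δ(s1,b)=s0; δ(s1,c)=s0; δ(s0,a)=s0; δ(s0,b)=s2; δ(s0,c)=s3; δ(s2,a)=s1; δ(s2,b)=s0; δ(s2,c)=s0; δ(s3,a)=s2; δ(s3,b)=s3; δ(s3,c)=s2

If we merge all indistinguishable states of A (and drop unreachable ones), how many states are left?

All states are reachable from the start state.
Start with accepting vs non-accepting: {s0,s3} | {s1,s2}.
Split {s0,s3} by δ(·,a) → {s0} and {s3}.
Stable partition: {s0} | {s1,s2} | {s3} — 3 equivalence classes.

3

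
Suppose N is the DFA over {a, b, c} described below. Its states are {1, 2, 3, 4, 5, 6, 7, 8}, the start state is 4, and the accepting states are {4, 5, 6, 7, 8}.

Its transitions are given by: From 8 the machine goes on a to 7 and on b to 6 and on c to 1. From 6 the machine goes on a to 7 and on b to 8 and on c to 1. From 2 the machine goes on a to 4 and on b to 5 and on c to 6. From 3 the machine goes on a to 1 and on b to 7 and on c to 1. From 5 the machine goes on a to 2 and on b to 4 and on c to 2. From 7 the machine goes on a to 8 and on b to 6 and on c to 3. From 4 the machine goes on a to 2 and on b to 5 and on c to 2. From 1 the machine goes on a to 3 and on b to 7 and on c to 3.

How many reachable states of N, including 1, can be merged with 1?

Every state is reachable, so we keep all 8.
Start with accepting vs non-accepting: {4,5,6,7,8} | {1,2,3}.
Split {4,5,6,7,8} by δ(·,a) → {6,7,8} and {4,5}.
Split {1,2,3} by δ(·,a) → {1,3} and {2}.
The partition is now stable with 4 blocks: {6,7,8} | {1,3} | {4,5} | {2}.
State 1 belongs to the block {1,3}, which has 2 states.

2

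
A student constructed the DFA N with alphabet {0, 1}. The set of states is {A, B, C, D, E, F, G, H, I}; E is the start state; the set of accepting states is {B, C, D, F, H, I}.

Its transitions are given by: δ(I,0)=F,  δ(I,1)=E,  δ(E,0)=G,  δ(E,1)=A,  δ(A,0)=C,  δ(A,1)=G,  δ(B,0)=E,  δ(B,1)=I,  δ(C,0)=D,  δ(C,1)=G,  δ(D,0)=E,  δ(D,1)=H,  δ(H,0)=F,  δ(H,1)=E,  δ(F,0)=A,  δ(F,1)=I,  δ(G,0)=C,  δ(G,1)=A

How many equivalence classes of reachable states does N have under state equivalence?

6

States {B} cannot be reached from the start state, so discard them.
P0 = {C,D,F,H,I} | {A,E,G}.
On input 0, block {C,D,F,H,I} splits into {C,H,I} and {D,F}.
Refine {A,E,G} on symbol 0: members go to different blocks, giving {A,G} and {E}.
On input 1, block {C,H,I} splits into {H,I} and {C}.
Refine {D,F} on symbol 0: members go to different blocks, giving {D} and {F}.
Stable partition: {H,I} | {A,G} | {D} | {E} | {C} | {F} — 6 equivalence classes.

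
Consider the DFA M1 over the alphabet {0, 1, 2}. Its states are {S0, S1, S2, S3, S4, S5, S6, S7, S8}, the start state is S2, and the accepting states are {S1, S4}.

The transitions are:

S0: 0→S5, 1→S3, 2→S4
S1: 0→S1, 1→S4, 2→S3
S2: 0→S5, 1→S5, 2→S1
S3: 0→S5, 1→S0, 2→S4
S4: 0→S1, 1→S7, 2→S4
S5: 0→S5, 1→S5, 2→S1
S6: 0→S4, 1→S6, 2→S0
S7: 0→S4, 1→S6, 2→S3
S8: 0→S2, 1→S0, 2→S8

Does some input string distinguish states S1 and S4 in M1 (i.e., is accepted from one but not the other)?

Yes

First remove the unreachable states {S8}; 8 states remain.
P0 = {S1,S4} | {S0,S2,S3,S5,S6,S7}.
On input 1, block {S1,S4} splits into {S1} and {S4}.
Refine {S0,S2,S3,S5,S6,S7} on symbol 0: members go to different blocks, giving {S0,S2,S3,S5} and {S6,S7}.
Split {S0,S2,S3,S5} by δ(·,2) → {S0,S3} and {S2,S5}.
Stable partition: {S1} | {S0,S3} | {S4} | {S6,S7} | {S2,S5} — 5 equivalence classes.
S1 and S4 end up in different blocks, so they are distinguishable. For instance, the string '1' is accepted from only S1.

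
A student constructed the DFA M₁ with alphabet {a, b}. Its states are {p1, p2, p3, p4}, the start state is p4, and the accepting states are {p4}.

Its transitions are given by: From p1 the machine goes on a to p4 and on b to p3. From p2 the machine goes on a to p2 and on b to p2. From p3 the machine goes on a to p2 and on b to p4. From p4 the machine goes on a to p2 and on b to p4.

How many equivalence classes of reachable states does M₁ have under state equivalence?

2

Reachable states from the start: {p2,p4}. Unreachable: {p1,p3} — drop them.
Initial partition by acceptance: {p4} | {p2}.
The partition is now stable with 2 blocks: {p4} | {p2}.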